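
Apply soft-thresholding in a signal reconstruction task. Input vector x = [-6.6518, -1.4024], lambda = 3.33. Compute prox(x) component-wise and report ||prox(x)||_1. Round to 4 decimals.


Soft-thresholding with lambda = 3.33:
prox(-6.6518) = sign(-6.6518)*max(|-6.6518| - 3.33, 0) = -3.3218
prox(-1.4024) = sign(-1.4024)*max(|-1.4024| - 3.33, 0) = 0.0
prox(x) = [-3.3218, 0.0]
||prox(x)||_1 = 3.3218 + 0.0 = 3.3218


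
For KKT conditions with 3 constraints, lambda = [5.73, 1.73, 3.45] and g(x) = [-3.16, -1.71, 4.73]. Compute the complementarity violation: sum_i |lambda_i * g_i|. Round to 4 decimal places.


KKT complementary slackness check:
lambda_1 * g_1 = 5.73 * -3.16 = -18.1068
lambda_2 * g_2 = 1.73 * -1.71 = -2.9583
lambda_3 * g_3 = 3.45 * 4.73 = 16.3185
Total violation = 18.1068 + 2.9583 + 16.3185 = 37.3836


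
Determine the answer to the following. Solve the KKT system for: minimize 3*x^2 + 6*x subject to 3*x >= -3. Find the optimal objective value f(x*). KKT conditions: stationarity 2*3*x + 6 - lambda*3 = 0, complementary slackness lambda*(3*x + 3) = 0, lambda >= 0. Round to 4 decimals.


Step 1: Try lambda = 0 (constraint inactive).
Stationarity: 2*3*x + 6 = 0
x* = -6/(2*3) = -1.0
Check constraint: 3*-1.0 = -3.0 >= -3 -- satisfied.
Step 2: Compute optimal value.
f(x*) = 3*(-1.0)^2 + 6*(-1.0) = -3.0


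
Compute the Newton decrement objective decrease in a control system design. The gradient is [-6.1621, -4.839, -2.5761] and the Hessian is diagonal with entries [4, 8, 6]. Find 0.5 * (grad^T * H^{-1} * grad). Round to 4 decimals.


Step 1: H is diagonal, so H^(-1) * g = [-1.5405, -0.6049, -0.4294].
Step 2: g^T H^(-1) g = sum_i g_i^2 / H_ii
  = (-6.1621)^2/4 + (-4.839)^2/8 + (-2.5761)^2/6
  = 9.4929 + 2.927 + 1.106 = 13.5259
Step 3: Objective decrease = 0.5 * g^T H^(-1) g = 6.763


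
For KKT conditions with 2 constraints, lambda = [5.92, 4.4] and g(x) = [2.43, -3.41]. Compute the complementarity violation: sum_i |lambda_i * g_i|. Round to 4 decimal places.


KKT complementary slackness check:
lambda_1 * g_1 = 5.92 * 2.43 = 14.3856
lambda_2 * g_2 = 4.4 * -3.41 = -15.004
Total violation = 14.3856 + 15.004 = 29.3896


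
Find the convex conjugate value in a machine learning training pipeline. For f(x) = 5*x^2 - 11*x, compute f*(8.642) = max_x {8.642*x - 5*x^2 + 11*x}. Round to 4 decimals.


f*(y) = sup_x {y*x - a*x^2 - b*x} = sup_x {(y-b)*x - a*x^2}
FOC: (y - b) - 2a*x = 0 => x* = (y - b)/(2a)
x* = (8.642 + 11)/(2*5) = 1.9642
f*(8.642) = (y-b)^2/(4a) = (8.642 + 11)^2/(4*5)
= 385.8082/20 = 19.2904


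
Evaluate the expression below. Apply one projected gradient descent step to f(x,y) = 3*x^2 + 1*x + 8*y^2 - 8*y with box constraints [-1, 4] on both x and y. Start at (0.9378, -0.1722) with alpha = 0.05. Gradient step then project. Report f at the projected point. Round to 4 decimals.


Step 1: Compute gradient at (0.9378, -0.1722).
grad_x = 2*3*0.9378 + 1 = 6.6268
grad_y = 2*8*-0.1722 - 8 = -10.7552
Step 2: Gradient step.
x_raw = 0.9378 - 0.05*6.6268 = 0.6065
y_raw = -0.1722 - 0.05*-10.7552 = 0.3656
Step 3: Project onto [-1, 4].
x_proj = clip(0.6065) = 0.6065
y_proj = clip(0.3656) = 0.3656
Step 4: Evaluate f.
f(0.6065, 0.3656) = -0.1456


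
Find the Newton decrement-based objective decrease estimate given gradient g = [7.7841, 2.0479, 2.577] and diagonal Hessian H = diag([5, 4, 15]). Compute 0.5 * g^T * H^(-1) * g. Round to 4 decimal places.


Step 1: H is diagonal, so H^(-1) * g = [1.5568, 0.512, 0.1718].
Step 2: g^T H^(-1) g = sum_i g_i^2 / H_ii
  = (7.7841)^2/5 + (2.0479)^2/4 + (2.577)^2/15
  = 12.1184 + 1.0485 + 0.4427 = 13.6096
Step 3: Objective decrease = 0.5 * g^T H^(-1) g = 6.8048


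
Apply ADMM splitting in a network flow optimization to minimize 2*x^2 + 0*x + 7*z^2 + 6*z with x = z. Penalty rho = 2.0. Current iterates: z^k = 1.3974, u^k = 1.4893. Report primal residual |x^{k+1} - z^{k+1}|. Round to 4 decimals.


ADMM iteration with rho = 2.0, z^k = 1.3974, u^k = 1.4893
Step 1: x-update.
Minimize 2*x^2 + 0*x + (2.0/2)*(x - 1.3974 + 1.4893)^2
FOC: (2*2 + 2.0)*x = 0 + 2.0*(1.3974 - 1.4893)
x^{k+1} = -0.0306
Step 2: z-update.
Minimize 7*z^2 + 6*z + (2.0/2)*(-0.0306 - z + 1.4893)^2
FOC: (2*7 + 2.0)*z = -6 + 2.0*(-0.0306 + 1.4893)
z^{k+1} = -0.1927
Step 3: u-update.
u^{k+1} = 1.4893 - 0.0306 + 0.1927 = 1.6513
Step 4: Primal residual = |-0.0306 + 0.1927| = 0.162


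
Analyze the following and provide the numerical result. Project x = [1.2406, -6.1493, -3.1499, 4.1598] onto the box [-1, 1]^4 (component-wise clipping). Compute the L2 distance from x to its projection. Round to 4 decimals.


Project each component onto [-1, 1].
clip(1.2406) = 1.0, clip(-6.1493) = -1.0, clip(-3.1499) = -1.0, clip(4.1598) = 1.0
Projection = [1.0, -1.0, -1.0, 1.0]
Squared diffs: [0.0579, 26.5153, 4.6221, 9.9843]
Distance = sqrt(41.1796) = 6.4171


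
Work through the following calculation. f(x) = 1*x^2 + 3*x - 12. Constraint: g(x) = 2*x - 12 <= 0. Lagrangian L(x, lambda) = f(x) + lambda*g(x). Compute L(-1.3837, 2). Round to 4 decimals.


Step 1: Evaluate f(x).
f(-1.3837) = 1*(-1.3837)^2 + 3*(-1.3837) - 12 = -14.2365
Step 2: Evaluate g(x).
g(-1.3837) = 2*-1.3837 - 12 = -14.7674
Step 3: Compute Lagrangian.
L = -14.2365 + 2*-14.7674 = -43.7713


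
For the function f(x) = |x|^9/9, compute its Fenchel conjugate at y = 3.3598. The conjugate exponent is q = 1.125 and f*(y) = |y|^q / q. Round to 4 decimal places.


The conjugate exponent q satisfies 1/p + 1/q = 1.
p = 9, so q = 9/(9 - 1) = 1.125
|y|^q = 3.3598^1.125 = 3.9093
f*(3.3598) = 3.9093 / 1.125 = 3.475


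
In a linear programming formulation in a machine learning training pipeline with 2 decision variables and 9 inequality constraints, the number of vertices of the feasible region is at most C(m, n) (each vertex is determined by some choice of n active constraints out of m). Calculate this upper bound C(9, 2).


Each vertex corresponds to some choice of n active constraints out of m, so the number of vertices is at most C(m, n) = m! / (n!(m-n)!).
m = 9, n = 2
Numerator: 9 * 8
Denominator: 2! = 2
C(9, 2) = 36


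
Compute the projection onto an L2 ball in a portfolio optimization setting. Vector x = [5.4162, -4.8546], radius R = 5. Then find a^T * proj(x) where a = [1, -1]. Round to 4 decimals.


Step 1: Compute ||x|| (intermediates to 6 decimals).
||x|| = sqrt(5.4162^2 + (-4.8546)^2) = 7.273401
Step 2: Project.
Since ||x|| > R, scale = R/||x|| = 5/7.273401 = 0.687436, proj(x) = scale * x
proj(x) = [3.723291, -3.337227]
Step 3: Dot product.
a^T * proj(x) = 1*3.723291 - 1*(-3.337227) = 7.0605


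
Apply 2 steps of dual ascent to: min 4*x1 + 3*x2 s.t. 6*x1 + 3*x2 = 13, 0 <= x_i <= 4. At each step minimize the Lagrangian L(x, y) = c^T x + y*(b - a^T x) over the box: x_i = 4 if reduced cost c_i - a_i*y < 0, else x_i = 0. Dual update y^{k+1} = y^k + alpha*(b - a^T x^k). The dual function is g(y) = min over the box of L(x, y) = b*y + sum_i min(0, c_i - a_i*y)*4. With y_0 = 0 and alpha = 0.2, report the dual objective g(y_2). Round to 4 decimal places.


Dual ascent for LP: min 4*x1 + 3*x2, 6*x1 + 3*x2 = 13, 0 <= x_i <= 4
Step 1: y^k = 0.0, reduced costs: (4.0, 3.0)
  x^k = (0.0, 0.0), subgradient = b - a^T x = 13.0
  y^{k+1} = 0.0 + 0.2*13.0 = 2.6
Step 2: y^k = 2.6, reduced costs: (-11.6, -4.8)
  x^k = (4.0, 4.0), subgradient = b - a^T x = -23.0
  y^{k+1} = 2.6 + 0.2*-23.0 = -2.0
Dual objective at y_2 = -2.0: reduced costs (16.0, 9.0), box minimizer x = (0.0, 0.0)
g(y_2) = b*y + (c1 - a1*y)*x1 + (c2 - a2*y)*x2 = 13*(-2.0) + 16.0*0.0 + 9.0*0.0 = -26.0 + 0.0 + 0.0 = -26.0


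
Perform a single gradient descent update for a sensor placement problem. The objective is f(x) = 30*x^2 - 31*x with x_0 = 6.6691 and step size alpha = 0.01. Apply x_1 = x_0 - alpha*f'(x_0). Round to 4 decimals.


We compute the gradient at x_0 and apply the update.
f'(x) = 60*x - 31
f'(6.6691) = 60*6.6691 - 31 = 369.146
x_1 = 6.6691 - 0.01*369.146 = 2.9776


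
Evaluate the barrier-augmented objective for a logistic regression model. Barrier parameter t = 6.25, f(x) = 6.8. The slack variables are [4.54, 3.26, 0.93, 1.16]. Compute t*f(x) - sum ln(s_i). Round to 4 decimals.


Step 1: Compute log-barrier.
ln values: [1.5129, 1.1817, -0.0726, 0.1484]
phi = -(1.5129 + 1.1817 - 0.0726 + 0.1484) = -2.7705
Step 2: Compute augmented objective.
t*f(x) = 6.25*6.8 = 42.5
Total = 42.5 - 2.7705 = 39.7295


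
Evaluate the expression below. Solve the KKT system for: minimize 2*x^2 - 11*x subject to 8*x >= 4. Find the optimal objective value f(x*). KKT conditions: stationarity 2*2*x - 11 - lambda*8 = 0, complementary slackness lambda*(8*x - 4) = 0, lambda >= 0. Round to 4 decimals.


Step 1: Try lambda = 0 (constraint inactive).
Stationarity: 2*2*x - 11 = 0
x* = 11/(2*2) = 2.75
Check constraint: 8*2.75 = 22.0 >= 4 -- satisfied.
Step 2: Compute optimal value.
f(x*) = 2*2.75^2 - 11*2.75 = -15.125


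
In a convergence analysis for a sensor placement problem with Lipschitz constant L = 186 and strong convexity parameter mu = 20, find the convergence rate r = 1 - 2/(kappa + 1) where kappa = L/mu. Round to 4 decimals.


Step 1: Compute the condition number.
kappa = L/mu = 186/20 = 9.3
Step 2: Compute the convergence rate.
r = 1 - 2/(kappa + 1) = 1 - 2*mu/(L + mu) = (L - mu)/(L + mu) = 166/206 = 0.8058


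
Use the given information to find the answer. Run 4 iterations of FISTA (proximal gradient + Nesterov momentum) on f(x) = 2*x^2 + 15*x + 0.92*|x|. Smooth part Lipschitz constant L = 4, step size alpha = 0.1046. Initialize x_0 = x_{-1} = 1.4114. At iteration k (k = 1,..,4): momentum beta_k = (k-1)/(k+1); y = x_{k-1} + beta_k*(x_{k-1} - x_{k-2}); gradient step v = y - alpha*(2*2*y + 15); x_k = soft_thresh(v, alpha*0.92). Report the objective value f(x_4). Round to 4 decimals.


FISTA on f(x) = 2*x^2 + 15*x + 0.92*|x|
L = 4, alpha = 0.1046
Iteration 1: beta = 0.0, y = 1.4114 + 0.0*(1.4114 - 1.4114) = 1.4114
  grad(y) = 20.6456, v = y - alpha*grad = -0.7481
  prox(v) = soft_thresh(-0.7481, 0.0962) = -0.6519
Iteration 2: beta = 0.3333, y = -0.6519 + 0.3333*(-0.6519 - 1.4114) = -1.3397
  grad(y) = 9.6413, v = y - alpha*grad = -2.3481
  prox(v) = soft_thresh(-2.3481, 0.0962) = -2.2519
Iteration 3: beta = 0.5, y = -2.2519 + 0.5*(-2.2519 + 0.6519) = -3.0519
  grad(y) = 2.7923, v = y - alpha*grad = -3.344
  prox(v) = soft_thresh(-3.344, 0.0962) = -3.2478
Iteration 4: beta = 0.6, y = -3.2478 + 0.6*(-3.2478 + 2.2519) = -3.8453
  grad(y) = -0.3811, v = y - alpha*grad = -3.8054
  prox(v) = soft_thresh(-3.8054, 0.0962) = -3.7092
f(x_4) = 2*(-3.7092)^2 + 15*(-3.7092) + 0.92*|-3.7092| = -24.7092


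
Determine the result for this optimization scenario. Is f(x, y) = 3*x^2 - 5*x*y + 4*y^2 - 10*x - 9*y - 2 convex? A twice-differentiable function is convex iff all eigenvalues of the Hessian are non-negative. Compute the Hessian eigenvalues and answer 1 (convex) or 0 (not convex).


The Hessian of f(x,y) = 3*x^2 - 5*x*y + 4*y^2 - 10*x - 9*y - 2 is:
H = [[6, -5], [-5, 8]]
Trace = 6 + 8 = 14
Determinant = 6*8 - (-5)^2 = 23
Discriminant = (14)^2 - 4*23 = 104.0
Eigenvalues: lambda_1 = 1.901, lambda_2 = 12.099
The function is convex.

1


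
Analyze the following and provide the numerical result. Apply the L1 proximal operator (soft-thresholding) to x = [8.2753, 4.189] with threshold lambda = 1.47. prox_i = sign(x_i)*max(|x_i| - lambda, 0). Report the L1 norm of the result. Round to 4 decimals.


Soft-thresholding with lambda = 1.47:
prox(8.2753) = sign(8.2753)*max(|8.2753| - 1.47, 0) = 6.8053
prox(4.189) = sign(4.189)*max(|4.189| - 1.47, 0) = 2.719
prox(x) = [6.8053, 2.719]
||prox(x)||_1 = 6.8053 + 2.719 = 9.5243


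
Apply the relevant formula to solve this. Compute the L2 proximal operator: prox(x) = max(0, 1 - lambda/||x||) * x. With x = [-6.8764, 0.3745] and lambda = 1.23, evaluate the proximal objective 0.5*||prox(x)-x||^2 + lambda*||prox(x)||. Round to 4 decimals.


Step 1: Compute ||x||.
||x|| = 6.8866
Step 2: Compute scaling factor.
scale = max(0, 1 - 1.23/6.8866) = 0.8214
Step 3: prox(x) = [-5.6482, 0.3076]
||prox(x)|| = 5.6566
Step 4: Proximal objective.
0.5*||prox-x||^2 = 0.7565
lambda*||prox|| = 6.9576
Total = 7.7141


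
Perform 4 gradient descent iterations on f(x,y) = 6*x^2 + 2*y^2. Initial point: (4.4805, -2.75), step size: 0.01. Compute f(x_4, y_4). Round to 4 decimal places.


Gradient descent on f(x,y) = 6*x^2 + 2*y^2.
Starting point: (4.4805, -2.75), alpha = 0.01
Step 1: grad_x = 2*6*4.4805 = 53.766, grad_y = 2*2*-2.75 = -11.0
  x_1 = 4.4805 - 0.01*53.766 = 3.9428
  y_1 = -2.75 - 0.01*-11.0 = -2.64
Step 2: grad_x = 2*6*3.9428 = 47.3141, grad_y = 2*2*-2.64 = -10.56
  x_2 = 3.9428 - 0.01*47.3141 = 3.4697
  y_2 = -2.64 - 0.01*-10.56 = -2.5344
Step 3: grad_x = 2*6*3.4697 = 41.6364, grad_y = 2*2*-2.5344 = -10.1376
  x_3 = 3.4697 - 0.01*41.6364 = 3.0533
  y_3 = -2.5344 - 0.01*-10.1376 = -2.433
Step 4: grad_x = 2*6*3.0533 = 36.64, grad_y = 2*2*-2.433 = -9.7321
  x_4 = 3.0533 - 0.01*36.64 = 2.6869
  y_4 = -2.433 - 0.01*-9.7321 = -2.3357
f(2.6869, -2.3357) = 6*2.6869^2 + 2*(-2.3357)^2 = 54.2287


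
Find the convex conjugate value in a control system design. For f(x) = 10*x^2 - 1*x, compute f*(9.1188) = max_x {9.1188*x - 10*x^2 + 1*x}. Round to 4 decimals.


f*(y) = sup_x {y*x - a*x^2 - b*x} = sup_x {(y-b)*x - a*x^2}
FOC: (y - b) - 2a*x = 0 => x* = (y - b)/(2a)
x* = (9.1188 + 1)/(2*10) = 0.5059
f*(9.1188) = (y-b)^2/(4a) = (9.1188 + 1)^2/(4*10)
= 102.3901/40 = 2.5598


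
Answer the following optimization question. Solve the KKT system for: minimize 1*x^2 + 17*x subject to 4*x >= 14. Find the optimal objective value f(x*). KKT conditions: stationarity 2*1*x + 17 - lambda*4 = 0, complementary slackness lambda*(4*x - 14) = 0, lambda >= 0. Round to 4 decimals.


Step 1: Try lambda = 0 (constraint inactive).
x_unc = -17/(2*1) = -8.5
Check: 4*-8.5 = -34.0 < 14 -- violated!
Step 2: Constraint must be active: 4*x = 14
x* = 14/4 = 3.5
lambda = (2*1*3.5 + 17)/4 = 6.0
Step 3: Compute optimal value.
f(x*) = 1*3.5^2 + 17*3.5 = 71.75


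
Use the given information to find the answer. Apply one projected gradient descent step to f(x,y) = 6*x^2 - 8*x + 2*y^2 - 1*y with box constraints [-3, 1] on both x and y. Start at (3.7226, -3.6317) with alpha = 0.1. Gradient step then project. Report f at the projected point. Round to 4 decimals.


Step 1: Compute gradient at (3.7226, -3.6317).
grad_x = 2*6*3.7226 - 8 = 36.6712
grad_y = 2*2*-3.6317 - 1 = -15.5268
Step 2: Gradient step.
x_raw = 3.7226 - 0.1*36.6712 = 0.0555
y_raw = -3.6317 - 0.1*-15.5268 = -2.079
Step 3: Project onto [-3, 1].
x_proj = clip(0.0555) = 0.0555
y_proj = clip(-2.079) = -2.079
Step 4: Evaluate f.
f(0.0555, -2.079) = 10.2983


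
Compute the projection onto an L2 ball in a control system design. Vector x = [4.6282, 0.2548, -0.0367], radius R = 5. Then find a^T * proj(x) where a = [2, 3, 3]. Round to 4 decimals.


Step 1: Compute ||x|| (intermediates to 6 decimals).
||x|| = sqrt(4.6282^2 + 0.2548^2 + (-0.0367)^2) = 4.635354
Step 2: Project.
Since ||x|| <= R, proj = x (no scaling needed).
proj(x) = [4.6282, 0.2548, -0.0367]
Step 3: Dot product.
a^T * proj(x) = 2*4.6282 + 3*0.2548 + 3*(-0.0367) = 9.9107


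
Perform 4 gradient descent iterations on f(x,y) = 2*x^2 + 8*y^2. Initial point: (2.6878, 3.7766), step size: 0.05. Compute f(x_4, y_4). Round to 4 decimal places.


Gradient descent on f(x,y) = 2*x^2 + 8*y^2.
Starting point: (2.6878, 3.7766), alpha = 0.05
Step 1: grad_x = 2*2*2.6878 = 10.7512, grad_y = 2*8*3.7766 = 60.4256
  x_1 = 2.6878 - 0.05*10.7512 = 2.1502
  y_1 = 3.7766 - 0.05*60.4256 = 0.7553
Step 2: grad_x = 2*2*2.1502 = 8.601, grad_y = 2*8*0.7553 = 12.0851
  x_2 = 2.1502 - 0.05*8.601 = 1.7202
  y_2 = 0.7553 - 0.05*12.0851 = 0.1511
Step 3: grad_x = 2*2*1.7202 = 6.8808, grad_y = 2*8*0.1511 = 2.417
  x_3 = 1.7202 - 0.05*6.8808 = 1.3762
  y_3 = 0.1511 - 0.05*2.417 = 0.0302
Step 4: grad_x = 2*2*1.3762 = 5.5046, grad_y = 2*8*0.0302 = 0.4834
  x_4 = 1.3762 - 0.05*5.5046 = 1.1009
  y_4 = 0.0302 - 0.05*0.4834 = 0.006
f(1.1009, 0.006) = 2*1.1009^2 + 8*0.006^2 = 2.4244


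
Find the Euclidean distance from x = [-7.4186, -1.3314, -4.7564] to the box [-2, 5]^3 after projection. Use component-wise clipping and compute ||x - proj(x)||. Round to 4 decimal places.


Project each component onto [-2, 5].
clip(-7.4186) = -2.0, clip(-1.3314) = -1.3314, clip(-4.7564) = -2.0
Projection = [-2.0, -1.3314, -2.0]
Squared diffs: [29.3612, 0.0, 7.5977]
Distance = sqrt(36.9589) = 6.0794


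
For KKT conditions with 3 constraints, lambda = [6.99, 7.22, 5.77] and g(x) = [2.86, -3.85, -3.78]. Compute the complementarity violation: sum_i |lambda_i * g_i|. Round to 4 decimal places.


KKT complementary slackness check:
lambda_1 * g_1 = 6.99 * 2.86 = 19.9914
lambda_2 * g_2 = 7.22 * -3.85 = -27.797
lambda_3 * g_3 = 5.77 * -3.78 = -21.8106
Total violation = 19.9914 + 27.797 + 21.8106 = 69.599


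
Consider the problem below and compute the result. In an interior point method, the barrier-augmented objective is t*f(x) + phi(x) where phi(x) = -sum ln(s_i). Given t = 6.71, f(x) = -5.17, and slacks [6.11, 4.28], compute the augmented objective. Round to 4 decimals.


Step 1: Compute log-barrier.
ln values: [1.8099, 1.454]
phi = -(1.8099 + 1.454) = -3.2639
Step 2: Compute augmented objective.
t*f(x) = 6.71*-5.17 = -34.6907
Total = -34.6907 - 3.2639 = -37.9546


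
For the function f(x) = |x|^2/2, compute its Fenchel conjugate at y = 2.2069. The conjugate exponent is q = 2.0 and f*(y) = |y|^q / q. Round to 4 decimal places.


The conjugate exponent q satisfies 1/p + 1/q = 1.
p = 2, so q = 2/(2 - 1) = 2.0
|y|^q = 2.2069^2.0 = 4.8704
f*(2.2069) = 4.8704 / 2.0 = 2.4352


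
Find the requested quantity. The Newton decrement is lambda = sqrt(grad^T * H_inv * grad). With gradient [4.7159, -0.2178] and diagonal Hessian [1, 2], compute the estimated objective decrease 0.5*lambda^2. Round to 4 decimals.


Step 1: H is diagonal, so H^(-1) * g = [4.7159, -0.1089].
Step 2: g^T H^(-1) g = sum_i g_i^2 / H_ii
  = (4.7159)^2/1 + (-0.2178)^2/2
  = 22.2397 + 0.0237 = 22.2634
Step 3: Objective decrease = 0.5 * g^T H^(-1) g = 11.1317


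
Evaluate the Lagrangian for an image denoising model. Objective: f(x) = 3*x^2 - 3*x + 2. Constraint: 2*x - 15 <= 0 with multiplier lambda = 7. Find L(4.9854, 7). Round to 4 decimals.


Step 1: Evaluate f(x).
f(4.9854) = 3*4.9854^2 - 3*4.9854 + 2 = 61.6064
Step 2: Evaluate g(x).
g(4.9854) = 2*4.9854 - 15 = -5.0292
Step 3: Compute Lagrangian.
L = 61.6064 + 7*-5.0292 = 26.402


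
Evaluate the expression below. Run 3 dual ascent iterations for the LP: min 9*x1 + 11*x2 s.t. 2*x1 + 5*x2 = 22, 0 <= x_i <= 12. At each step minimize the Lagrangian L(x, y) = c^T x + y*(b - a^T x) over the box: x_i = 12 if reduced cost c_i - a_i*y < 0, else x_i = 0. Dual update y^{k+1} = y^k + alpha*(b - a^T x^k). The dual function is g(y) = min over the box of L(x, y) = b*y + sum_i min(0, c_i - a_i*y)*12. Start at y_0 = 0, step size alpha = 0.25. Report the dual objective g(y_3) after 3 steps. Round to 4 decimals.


Dual ascent for LP: min 9*x1 + 11*x2, 2*x1 + 5*x2 = 22, 0 <= x_i <= 12
Step 1: y^k = 0.0, reduced costs: (9.0, 11.0)
  x^k = (0.0, 0.0), subgradient = b - a^T x = 22.0
  y^{k+1} = 0.0 + 0.25*22.0 = 5.5
Step 2: y^k = 5.5, reduced costs: (-2.0, -16.5)
  x^k = (12.0, 12.0), subgradient = b - a^T x = -62.0
  y^{k+1} = 5.5 + 0.25*-62.0 = -10.0
Step 3: y^k = -10.0, reduced costs: (29.0, 61.0)
  x^k = (0.0, 0.0), subgradient = b - a^T x = 22.0
  y^{k+1} = -10.0 + 0.25*22.0 = -4.5
Dual objective at y_3 = -4.5: reduced costs (18.0, 33.5), box minimizer x = (0.0, 0.0)
g(y_3) = b*y + (c1 - a1*y)*x1 + (c2 - a2*y)*x2 = 22*(-4.5) + 18.0*0.0 + 33.5*0.0 = -99.0 + 0.0 + 0.0 = -99.0


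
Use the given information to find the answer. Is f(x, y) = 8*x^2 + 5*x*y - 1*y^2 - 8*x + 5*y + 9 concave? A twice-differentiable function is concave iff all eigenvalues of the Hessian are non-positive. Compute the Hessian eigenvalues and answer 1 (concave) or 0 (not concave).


The Hessian of f(x,y) = 8*x^2 + 5*x*y - 1*y^2 - 8*x + 5*y + 9 is:
H = [[16, 5], [5, -2]]
Trace = 16 - 2 = 14
Determinant = 16*-2 - (5)^2 = -57
Discriminant = (14)^2 - 4*-57 = 424.0
Eigenvalues: lambda_1 = -3.2956, lambda_2 = 17.2956
The function is not concave.

0


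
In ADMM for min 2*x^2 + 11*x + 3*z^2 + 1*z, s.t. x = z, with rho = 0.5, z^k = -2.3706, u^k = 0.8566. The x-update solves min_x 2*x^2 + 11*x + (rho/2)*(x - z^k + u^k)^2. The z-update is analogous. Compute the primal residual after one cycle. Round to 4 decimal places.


ADMM iteration with rho = 0.5, z^k = -2.3706, u^k = 0.8566
Step 1: x-update.
Minimize 2*x^2 + 11*x + (0.5/2)*(x + 2.3706 + 0.8566)^2
FOC: (2*2 + 0.5)*x = -11 + 0.5*(-2.3706 - 0.8566)
x^{k+1} = -2.803
Step 2: z-update.
Minimize 3*z^2 + 1*z + (0.5/2)*(-2.803 - z + 0.8566)^2
FOC: (2*3 + 0.5)*z = -1 + 0.5*(-2.803 + 0.8566)
z^{k+1} = -0.3036
Step 3: u-update.
u^{k+1} = 0.8566 - 2.803 + 0.3036 = -1.6429
Step 4: Primal residual = |-2.803 + 0.3036| = 2.4995


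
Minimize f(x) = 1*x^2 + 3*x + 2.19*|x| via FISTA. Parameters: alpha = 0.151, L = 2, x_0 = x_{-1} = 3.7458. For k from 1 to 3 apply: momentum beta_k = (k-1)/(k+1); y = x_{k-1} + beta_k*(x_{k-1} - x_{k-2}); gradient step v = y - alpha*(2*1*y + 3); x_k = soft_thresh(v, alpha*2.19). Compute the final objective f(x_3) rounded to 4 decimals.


FISTA on f(x) = 1*x^2 + 3*x + 2.19*|x|
L = 2, alpha = 0.151
Iteration 1: beta = 0.0, y = 3.7458 + 0.0*(3.7458 - 3.7458) = 3.7458
  grad(y) = 10.4916, v = y - alpha*grad = 2.1616
  prox(v) = soft_thresh(2.1616, 0.3307) = 1.8309
Iteration 2: beta = 0.3333, y = 1.8309 + 0.3333*(1.8309 - 3.7458) = 1.1926
  grad(y) = 5.3851, v = y - alpha*grad = 0.3794
  prox(v) = soft_thresh(0.3794, 0.3307) = 0.0487
Iteration 3: beta = 0.5, y = 0.0487 + 0.5*(0.0487 - 1.8309) = -0.8424
  grad(y) = 1.3153, v = y - alpha*grad = -1.041
  prox(v) = soft_thresh(-1.041, 0.3307) = -0.7103
f(x_3) = 1*(-0.7103)^2 + 3*(-0.7103) + 2.19*|-0.7103| = -0.0708


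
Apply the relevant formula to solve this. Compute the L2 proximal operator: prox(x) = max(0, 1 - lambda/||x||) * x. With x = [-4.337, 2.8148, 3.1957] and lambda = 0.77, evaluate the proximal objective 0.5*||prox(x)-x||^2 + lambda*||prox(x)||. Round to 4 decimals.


Step 1: Compute ||x||.
||x|| = 6.0783
Step 2: Compute scaling factor.
scale = max(0, 1 - 0.77/6.0783) = 0.8733
Step 3: prox(x) = [-3.7876, 2.4582, 2.7909]
||prox(x)|| = 5.3083
Step 4: Proximal objective.
0.5*||prox-x||^2 = 0.2965
lambda*||prox|| = 4.0874
Total = 4.3838


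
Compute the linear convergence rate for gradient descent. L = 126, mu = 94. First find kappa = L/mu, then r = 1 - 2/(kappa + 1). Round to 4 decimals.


Step 1: Compute the condition number.
kappa = L/mu = 126/94 = 1.3404
Step 2: Compute the convergence rate.
r = 1 - 2/(kappa + 1) = 1 - 2*mu/(L + mu) = (L - mu)/(L + mu) = 32/220 = 0.1455


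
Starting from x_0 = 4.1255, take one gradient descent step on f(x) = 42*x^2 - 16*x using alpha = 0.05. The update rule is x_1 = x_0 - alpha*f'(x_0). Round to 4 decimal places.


We compute the gradient at x_0 and apply the update.
f'(x) = 84*x - 16
f'(4.1255) = 84*4.1255 - 16 = 330.542
x_1 = 4.1255 - 0.05*330.542 = -12.4016


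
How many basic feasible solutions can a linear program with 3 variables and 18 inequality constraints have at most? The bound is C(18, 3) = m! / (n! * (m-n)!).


Each vertex corresponds to some choice of n active constraints out of m, so the number of vertices is at most C(m, n) = m! / (n!(m-n)!).
m = 18, n = 3
Numerator: 18 * 17 * 16
Denominator: 3! = 6
C(18, 3) = 816


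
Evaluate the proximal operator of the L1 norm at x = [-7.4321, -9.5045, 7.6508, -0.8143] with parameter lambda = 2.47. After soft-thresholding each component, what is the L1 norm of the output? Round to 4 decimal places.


Soft-thresholding with lambda = 2.47:
prox(-7.4321) = sign(-7.4321)*max(|-7.4321| - 2.47, 0) = -4.9621
prox(-9.5045) = sign(-9.5045)*max(|-9.5045| - 2.47, 0) = -7.0345
prox(7.6508) = sign(7.6508)*max(|7.6508| - 2.47, 0) = 5.1808
prox(-0.8143) = sign(-0.8143)*max(|-0.8143| - 2.47, 0) = 0.0
prox(x) = [-4.9621, -7.0345, 5.1808, 0.0]
||prox(x)||_1 = 4.9621 + 7.0345 + 5.1808 + 0.0 = 17.1774


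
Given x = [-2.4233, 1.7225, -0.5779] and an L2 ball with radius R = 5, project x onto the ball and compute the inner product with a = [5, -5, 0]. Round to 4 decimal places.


Step 1: Compute ||x|| (intermediates to 6 decimals).
||x|| = sqrt((-2.4233)^2 + 1.7225^2 + (-0.5779)^2) = 3.028755
Step 2: Project.
Since ||x|| <= R, proj = x (no scaling needed).
proj(x) = [-2.4233, 1.7225, -0.5779]
Step 3: Dot product.
a^T * proj(x) = 5*(-2.4233) - 5*1.7225 + 0*(-0.5779) = -20.729


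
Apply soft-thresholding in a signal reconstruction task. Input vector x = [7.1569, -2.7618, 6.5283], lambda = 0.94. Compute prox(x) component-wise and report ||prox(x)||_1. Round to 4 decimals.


Soft-thresholding with lambda = 0.94:
prox(7.1569) = sign(7.1569)*max(|7.1569| - 0.94, 0) = 6.2169
prox(-2.7618) = sign(-2.7618)*max(|-2.7618| - 0.94, 0) = -1.8218
prox(6.5283) = sign(6.5283)*max(|6.5283| - 0.94, 0) = 5.5883
prox(x) = [6.2169, -1.8218, 5.5883]
||prox(x)||_1 = 6.2169 + 1.8218 + 5.5883 = 13.627


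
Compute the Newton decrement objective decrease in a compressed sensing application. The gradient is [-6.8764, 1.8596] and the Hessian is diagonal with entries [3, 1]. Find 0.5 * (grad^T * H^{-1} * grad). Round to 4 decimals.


Step 1: H is diagonal, so H^(-1) * g = [-2.2921, 1.8596].
Step 2: g^T H^(-1) g = sum_i g_i^2 / H_ii
  = (-6.8764)^2/3 + (1.8596)^2/1
  = 15.7616 + 3.4581 = 19.2197
Step 3: Objective decrease = 0.5 * g^T H^(-1) g = 9.6099


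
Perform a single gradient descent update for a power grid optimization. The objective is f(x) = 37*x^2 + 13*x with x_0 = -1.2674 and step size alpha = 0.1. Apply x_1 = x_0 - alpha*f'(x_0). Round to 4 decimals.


We compute the gradient at x_0 and apply the update.
f'(x) = 74*x + 13
f'(-1.2674) = 74*-1.2674 + 13 = -80.7876
x_1 = -1.2674 - 0.1*-80.7876 = 6.8114


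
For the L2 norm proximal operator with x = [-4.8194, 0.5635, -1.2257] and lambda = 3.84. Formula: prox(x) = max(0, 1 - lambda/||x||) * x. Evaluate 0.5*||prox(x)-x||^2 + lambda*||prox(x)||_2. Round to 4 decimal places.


Step 1: Compute ||x||.
||x|| = 5.0046
Step 2: Compute scaling factor.
scale = max(0, 1 - 3.84/5.0046) = 0.2327
Step 3: prox(x) = [-1.1215, 0.1311, -0.2852]
||prox(x)|| = 1.1646
Step 4: Proximal objective.
0.5*||prox-x||^2 = 7.3728
lambda*||prox|| = 4.4721
Total = 11.845


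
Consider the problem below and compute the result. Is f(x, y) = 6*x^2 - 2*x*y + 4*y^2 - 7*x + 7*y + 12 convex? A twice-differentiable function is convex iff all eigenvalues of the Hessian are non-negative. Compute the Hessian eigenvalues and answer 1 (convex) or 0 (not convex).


The Hessian of f(x,y) = 6*x^2 - 2*x*y + 4*y^2 - 7*x + 7*y + 12 is:
H = [[12, -2], [-2, 8]]
Trace = 12 + 8 = 20
Determinant = 12*8 - (-2)^2 = 92
Discriminant = (20)^2 - 4*92 = 32.0
Eigenvalues: lambda_1 = 7.1716, lambda_2 = 12.8284
The function is convex.

1


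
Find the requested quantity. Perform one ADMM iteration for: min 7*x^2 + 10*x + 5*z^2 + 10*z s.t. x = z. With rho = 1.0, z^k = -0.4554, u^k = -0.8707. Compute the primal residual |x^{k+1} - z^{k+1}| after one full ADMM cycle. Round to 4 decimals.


ADMM iteration with rho = 1.0, z^k = -0.4554, u^k = -0.8707
Step 1: x-update.
Minimize 7*x^2 + 10*x + (1.0/2)*(x + 0.4554 - 0.8707)^2
FOC: (2*7 + 1.0)*x = -10 + 1.0*(-0.4554 + 0.8707)
x^{k+1} = -0.639
Step 2: z-update.
Minimize 5*z^2 + 10*z + (1.0/2)*(-0.639 - z - 0.8707)^2
FOC: (2*5 + 1.0)*z = -10 + 1.0*(-0.639 - 0.8707)
z^{k+1} = -1.0463
Step 3: u-update.
u^{k+1} = -0.8707 - 0.639 + 1.0463 = -0.4633
Step 4: Primal residual = |-0.639 + 1.0463| = 0.4074


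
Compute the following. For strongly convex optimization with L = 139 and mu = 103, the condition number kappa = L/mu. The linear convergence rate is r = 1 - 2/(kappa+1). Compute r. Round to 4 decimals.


Step 1: Compute the condition number.
kappa = L/mu = 139/103 = 1.3495
Step 2: Compute the convergence rate.
r = 1 - 2/(kappa + 1) = 1 - 2*mu/(L + mu) = (L - mu)/(L + mu) = 36/242 = 0.1488


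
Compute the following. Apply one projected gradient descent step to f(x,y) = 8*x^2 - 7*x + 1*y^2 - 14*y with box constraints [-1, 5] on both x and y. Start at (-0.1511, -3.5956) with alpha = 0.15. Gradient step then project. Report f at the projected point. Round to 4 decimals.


Step 1: Compute gradient at (-0.1511, -3.5956).
grad_x = 2*8*-0.1511 - 7 = -9.4176
grad_y = 2*1*-3.5956 - 14 = -21.1912
Step 2: Gradient step.
x_raw = -0.1511 - 0.15*-9.4176 = 1.2615
y_raw = -3.5956 - 0.15*-21.1912 = -0.4169
Step 3: Project onto [-1, 5].
x_proj = clip(1.2615) = 1.2615
y_proj = clip(-0.4169) = -0.4169
Step 4: Evaluate f.
f(1.2615, -0.4169) = 9.9118


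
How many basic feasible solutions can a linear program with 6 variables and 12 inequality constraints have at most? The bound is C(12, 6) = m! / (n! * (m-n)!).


Each vertex corresponds to some choice of n active constraints out of m, so the number of vertices is at most C(m, n) = m! / (n!(m-n)!).
m = 12, n = 6
Numerator: 12 * 11 * 10 * 9 * 8 * 7
Denominator: 6! = 720
C(12, 6) = 924


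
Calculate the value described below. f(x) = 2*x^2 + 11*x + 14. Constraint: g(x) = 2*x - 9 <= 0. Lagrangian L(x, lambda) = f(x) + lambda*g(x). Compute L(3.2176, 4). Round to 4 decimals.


Step 1: Evaluate f(x).
f(3.2176) = 2*3.2176^2 + 11*3.2176 + 14 = 70.0995
Step 2: Evaluate g(x).
g(3.2176) = 2*3.2176 - 9 = -2.5648
Step 3: Compute Lagrangian.
L = 70.0995 + 4*-2.5648 = 59.8403


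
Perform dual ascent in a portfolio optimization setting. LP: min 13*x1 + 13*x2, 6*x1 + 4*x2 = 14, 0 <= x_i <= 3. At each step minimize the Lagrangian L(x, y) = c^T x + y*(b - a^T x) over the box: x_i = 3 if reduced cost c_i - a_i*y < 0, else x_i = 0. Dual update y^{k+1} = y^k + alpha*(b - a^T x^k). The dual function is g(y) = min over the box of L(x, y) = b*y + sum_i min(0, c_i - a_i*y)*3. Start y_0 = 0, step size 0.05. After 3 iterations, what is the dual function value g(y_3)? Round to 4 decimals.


Dual ascent for LP: min 13*x1 + 13*x2, 6*x1 + 4*x2 = 14, 0 <= x_i <= 3
Step 1: y^k = 0.0, reduced costs: (13.0, 13.0)
  x^k = (0.0, 0.0), subgradient = b - a^T x = 14.0
  y^{k+1} = 0.0 + 0.05*14.0 = 0.7
Step 2: y^k = 0.7, reduced costs: (8.8, 10.2)
  x^k = (0.0, 0.0), subgradient = b - a^T x = 14.0
  y^{k+1} = 0.7 + 0.05*14.0 = 1.4
Step 3: y^k = 1.4, reduced costs: (4.6, 7.4)
  x^k = (0.0, 0.0), subgradient = b - a^T x = 14.0
  y^{k+1} = 1.4 + 0.05*14.0 = 2.1
Dual objective at y_3 = 2.1: reduced costs (0.4, 4.6), box minimizer x = (0.0, 0.0)
g(y_3) = b*y + (c1 - a1*y)*x1 + (c2 - a2*y)*x2 = 14*2.1 + 0.4*0.0 + 4.6*0.0 = 29.4 + 0.0 + 0.0 = 29.4


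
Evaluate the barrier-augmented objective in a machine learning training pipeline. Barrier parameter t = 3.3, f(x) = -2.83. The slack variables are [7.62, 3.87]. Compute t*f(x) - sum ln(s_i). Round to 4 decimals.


Step 1: Compute log-barrier.
ln values: [2.0308, 1.3533]
phi = -(2.0308 + 1.3533) = -3.384
Step 2: Compute augmented objective.
t*f(x) = 3.3*-2.83 = -9.339
Total = -9.339 - 3.384 = -12.723


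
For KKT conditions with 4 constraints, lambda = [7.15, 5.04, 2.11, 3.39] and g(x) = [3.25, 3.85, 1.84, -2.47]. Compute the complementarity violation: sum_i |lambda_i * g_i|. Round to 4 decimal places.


KKT complementary slackness check:
lambda_1 * g_1 = 7.15 * 3.25 = 23.2375
lambda_2 * g_2 = 5.04 * 3.85 = 19.404
lambda_3 * g_3 = 2.11 * 1.84 = 3.8824
lambda_4 * g_4 = 3.39 * -2.47 = -8.3733
Total violation = 23.2375 + 19.404 + 3.8824 + 8.3733 = 54.8972


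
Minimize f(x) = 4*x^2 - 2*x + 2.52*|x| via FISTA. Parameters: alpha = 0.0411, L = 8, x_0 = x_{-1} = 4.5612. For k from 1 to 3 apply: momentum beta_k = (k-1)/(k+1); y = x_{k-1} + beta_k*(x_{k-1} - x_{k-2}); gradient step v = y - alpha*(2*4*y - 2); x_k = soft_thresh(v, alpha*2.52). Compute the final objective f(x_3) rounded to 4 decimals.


FISTA on f(x) = 4*x^2 - 2*x + 2.52*|x|
L = 8, alpha = 0.0411
Iteration 1: beta = 0.0, y = 4.5612 + 0.0*(4.5612 - 4.5612) = 4.5612
  grad(y) = 34.4896, v = y - alpha*grad = 3.1437
  prox(v) = soft_thresh(3.1437, 0.1036) = 3.0401
Iteration 2: beta = 0.3333, y = 3.0401 + 0.3333*(3.0401 - 4.5612) = 2.5331
  grad(y) = 18.2646, v = y - alpha*grad = 1.7824
  prox(v) = soft_thresh(1.7824, 0.1036) = 1.6788
Iteration 3: beta = 0.5, y = 1.6788 + 0.5*(1.6788 - 3.0401) = 0.9982
  grad(y) = 5.9855, v = y - alpha*grad = 0.7522
  prox(v) = soft_thresh(0.7522, 0.1036) = 0.6486
f(x_3) = 4*0.6486^2 - 2*0.6486 + 2.52*|0.6486| = 2.0201


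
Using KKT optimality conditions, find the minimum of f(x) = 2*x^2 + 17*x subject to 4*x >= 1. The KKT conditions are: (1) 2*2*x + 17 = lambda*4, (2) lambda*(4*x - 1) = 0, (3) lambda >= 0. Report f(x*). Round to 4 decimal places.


Step 1: Try lambda = 0 (constraint inactive).
x_unc = -17/(2*2) = -4.25
Check: 4*-4.25 = -17.0 < 1 -- violated!
Step 2: Constraint must be active: 4*x = 1
x* = 1/4 = 0.25
lambda = (2*2*0.25 + 17)/4 = 4.5
Step 3: Compute optimal value.
f(x*) = 2*0.25^2 + 17*0.25 = 4.375


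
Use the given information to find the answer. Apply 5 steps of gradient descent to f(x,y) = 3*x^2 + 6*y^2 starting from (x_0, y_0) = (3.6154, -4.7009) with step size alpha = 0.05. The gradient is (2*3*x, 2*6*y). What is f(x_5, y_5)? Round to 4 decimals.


Gradient descent on f(x,y) = 3*x^2 + 6*y^2.
Starting point: (3.6154, -4.7009), alpha = 0.05
Step 1: grad_x = 2*3*3.6154 = 21.6924, grad_y = 2*6*-4.7009 = -56.4108
  x_1 = 3.6154 - 0.05*21.6924 = 2.5308
  y_1 = -4.7009 - 0.05*-56.4108 = -1.8804
Step 2: grad_x = 2*3*2.5308 = 15.1847, grad_y = 2*6*-1.8804 = -22.5643
  x_2 = 2.5308 - 0.05*15.1847 = 1.7715
  y_2 = -1.8804 - 0.05*-22.5643 = -0.7521
Step 3: grad_x = 2*3*1.7715 = 10.6293, grad_y = 2*6*-0.7521 = -9.0257
  x_3 = 1.7715 - 0.05*10.6293 = 1.2401
  y_3 = -0.7521 - 0.05*-9.0257 = -0.3009
Step 4: grad_x = 2*3*1.2401 = 7.4405, grad_y = 2*6*-0.3009 = -3.6103
  x_4 = 1.2401 - 0.05*7.4405 = 0.8681
  y_4 = -0.3009 - 0.05*-3.6103 = -0.1203
Step 5: grad_x = 2*3*0.8681 = 5.2083, grad_y = 2*6*-0.1203 = -1.4441
  x_5 = 0.8681 - 0.05*5.2083 = 0.6076
  y_5 = -0.1203 - 0.05*-1.4441 = -0.0481
f(0.6076, -0.0481) = 3*0.6076^2 + 6*(-0.0481)^2 = 1.1216


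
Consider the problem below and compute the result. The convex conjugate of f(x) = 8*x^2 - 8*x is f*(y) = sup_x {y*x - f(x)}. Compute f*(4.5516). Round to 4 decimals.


f*(y) = sup_x {y*x - a*x^2 - b*x} = sup_x {(y-b)*x - a*x^2}
FOC: (y - b) - 2a*x = 0 => x* = (y - b)/(2a)
x* = (4.5516 + 8)/(2*8) = 0.7845
f*(4.5516) = (y-b)^2/(4a) = (4.5516 + 8)^2/(4*8)
= 157.5427/32 = 4.9232


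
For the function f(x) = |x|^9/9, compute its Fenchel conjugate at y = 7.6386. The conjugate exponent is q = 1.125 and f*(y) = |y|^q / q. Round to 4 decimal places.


The conjugate exponent q satisfies 1/p + 1/q = 1.
p = 9, so q = 9/(9 - 1) = 1.125
|y|^q = 7.6386^1.125 = 9.849
f*(7.6386) = 9.849 / 1.125 = 8.7546


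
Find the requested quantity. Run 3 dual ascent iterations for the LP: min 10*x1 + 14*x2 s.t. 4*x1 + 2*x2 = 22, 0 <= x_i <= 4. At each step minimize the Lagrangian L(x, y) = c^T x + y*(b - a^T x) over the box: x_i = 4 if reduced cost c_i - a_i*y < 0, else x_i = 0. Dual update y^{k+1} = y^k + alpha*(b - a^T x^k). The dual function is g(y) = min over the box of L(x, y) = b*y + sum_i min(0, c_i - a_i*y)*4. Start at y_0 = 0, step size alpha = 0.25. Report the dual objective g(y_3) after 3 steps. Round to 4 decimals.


Dual ascent for LP: min 10*x1 + 14*x2, 4*x1 + 2*x2 = 22, 0 <= x_i <= 4
Step 1: y^k = 0.0, reduced costs: (10.0, 14.0)
  x^k = (0.0, 0.0), subgradient = b - a^T x = 22.0
  y^{k+1} = 0.0 + 0.25*22.0 = 5.5
Step 2: y^k = 5.5, reduced costs: (-12.0, 3.0)
  x^k = (4.0, 0.0), subgradient = b - a^T x = 6.0
  y^{k+1} = 5.5 + 0.25*6.0 = 7.0
Step 3: y^k = 7.0, reduced costs: (-18.0, 0.0)
  x^k = (4.0, 0.0), subgradient = b - a^T x = 6.0
  y^{k+1} = 7.0 + 0.25*6.0 = 8.5
Dual objective at y_3 = 8.5: reduced costs (-24.0, -3.0), box minimizer x = (4.0, 4.0)
g(y_3) = b*y + (c1 - a1*y)*x1 + (c2 - a2*y)*x2 = 22*8.5 + (-24.0)*4.0 + (-3.0)*4.0 = 187.0 - 96.0 - 12.0 = 79.0


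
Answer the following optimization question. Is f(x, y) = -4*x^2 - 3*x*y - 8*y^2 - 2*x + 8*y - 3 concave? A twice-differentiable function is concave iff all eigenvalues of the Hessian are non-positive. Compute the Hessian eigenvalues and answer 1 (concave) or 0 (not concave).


The Hessian of f(x,y) = -4*x^2 - 3*x*y - 8*y^2 - 2*x + 8*y - 3 is:
H = [[-8, -3], [-3, -16]]
Trace = -8 - 16 = -24
Determinant = -8*-16 - (-3)^2 = 119
Discriminant = (-24)^2 - 4*119 = 100.0
Eigenvalues: lambda_1 = -17.0, lambda_2 = -7.0
The function is concave.

1


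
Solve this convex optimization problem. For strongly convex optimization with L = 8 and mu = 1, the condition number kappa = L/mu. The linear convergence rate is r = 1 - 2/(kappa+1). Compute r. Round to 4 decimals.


Step 1: Compute the condition number.
kappa = L/mu = 8/1 = 8.0
Step 2: Compute the convergence rate.
r = 1 - 2/(kappa + 1) = 1 - 2*mu/(L + mu) = (L - mu)/(L + mu) = 7/9 = 0.7778


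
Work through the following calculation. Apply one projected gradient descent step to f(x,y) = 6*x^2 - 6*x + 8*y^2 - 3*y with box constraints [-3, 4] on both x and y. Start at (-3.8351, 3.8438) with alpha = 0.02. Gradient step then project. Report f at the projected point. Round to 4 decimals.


Step 1: Compute gradient at (-3.8351, 3.8438).
grad_x = 2*6*-3.8351 - 6 = -52.0212
grad_y = 2*8*3.8438 - 3 = 58.5008
Step 2: Gradient step.
x_raw = -3.8351 - 0.02*-52.0212 = -2.7947
y_raw = 3.8438 - 0.02*58.5008 = 2.6738
Step 3: Project onto [-3, 4].
x_proj = clip(-2.7947) = -2.7947
y_proj = clip(2.6738) = 2.6738
Step 4: Evaluate f.
f(-2.7947, 2.6738) = 112.801


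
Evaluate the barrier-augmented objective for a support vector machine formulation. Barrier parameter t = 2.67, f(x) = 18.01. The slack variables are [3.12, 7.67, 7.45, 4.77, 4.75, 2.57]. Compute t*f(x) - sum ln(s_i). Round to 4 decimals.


Step 1: Compute log-barrier.
ln values: [1.1378, 2.0373, 2.0082, 1.5623, 1.5581, 0.9439]
phi = -(1.1378 + 2.0373 + 2.0082 + 1.5623 + 1.5581 + 0.9439) = -9.2478
Step 2: Compute augmented objective.
t*f(x) = 2.67*18.01 = 48.0867
Total = 48.0867 - 9.2478 = 38.8389


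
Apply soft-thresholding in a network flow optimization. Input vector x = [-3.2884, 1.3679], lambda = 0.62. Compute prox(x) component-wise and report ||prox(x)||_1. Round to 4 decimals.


Soft-thresholding with lambda = 0.62:
prox(-3.2884) = sign(-3.2884)*max(|-3.2884| - 0.62, 0) = -2.6684
prox(1.3679) = sign(1.3679)*max(|1.3679| - 0.62, 0) = 0.7479
prox(x) = [-2.6684, 0.7479]
||prox(x)||_1 = 2.6684 + 0.7479 = 3.4163


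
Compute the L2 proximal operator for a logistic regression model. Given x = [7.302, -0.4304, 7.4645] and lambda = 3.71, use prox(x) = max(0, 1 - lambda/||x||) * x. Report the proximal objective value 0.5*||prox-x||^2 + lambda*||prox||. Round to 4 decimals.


Step 1: Compute ||x||.
||x|| = 10.451
Step 2: Compute scaling factor.
scale = max(0, 1 - 3.71/10.451) = 0.645
Step 3: prox(x) = [4.7099, -0.2776, 4.8147]
||prox(x)|| = 6.741
Step 4: Proximal objective.
0.5*||prox-x||^2 = 6.8821
lambda*||prox|| = 25.0091
Total = 31.8911


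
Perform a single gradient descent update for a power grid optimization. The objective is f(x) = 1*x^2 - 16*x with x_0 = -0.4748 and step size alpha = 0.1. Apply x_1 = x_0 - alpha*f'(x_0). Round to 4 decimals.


We compute the gradient at x_0 and apply the update.
f'(x) = 2*x - 16
f'(-0.4748) = 2*-0.4748 - 16 = -16.9496
x_1 = -0.4748 - 0.1*-16.9496 = 1.2202


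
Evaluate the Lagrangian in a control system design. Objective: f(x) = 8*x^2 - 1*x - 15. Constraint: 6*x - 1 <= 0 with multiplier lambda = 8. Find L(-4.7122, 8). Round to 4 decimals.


Step 1: Evaluate f(x).
f(-4.7122) = 8*(-4.7122)^2 - 1*(-4.7122) - 15 = 167.3508
Step 2: Evaluate g(x).
g(-4.7122) = 6*-4.7122 - 1 = -29.2732
Step 3: Compute Lagrangian.
L = 167.3508 + 8*-29.2732 = -66.8348


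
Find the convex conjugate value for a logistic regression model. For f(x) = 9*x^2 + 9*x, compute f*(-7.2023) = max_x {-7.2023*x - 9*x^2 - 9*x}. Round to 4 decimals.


f*(y) = sup_x {y*x - a*x^2 - b*x} = sup_x {(y-b)*x - a*x^2}
FOC: (y - b) - 2a*x = 0 => x* = (y - b)/(2a)
x* = (-7.2023 - 9)/(2*9) = -0.9001
f*(-7.2023) = (y-b)^2/(4a) = (-7.2023 - 9)^2/(4*9)
= 262.5145/36 = 7.2921
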